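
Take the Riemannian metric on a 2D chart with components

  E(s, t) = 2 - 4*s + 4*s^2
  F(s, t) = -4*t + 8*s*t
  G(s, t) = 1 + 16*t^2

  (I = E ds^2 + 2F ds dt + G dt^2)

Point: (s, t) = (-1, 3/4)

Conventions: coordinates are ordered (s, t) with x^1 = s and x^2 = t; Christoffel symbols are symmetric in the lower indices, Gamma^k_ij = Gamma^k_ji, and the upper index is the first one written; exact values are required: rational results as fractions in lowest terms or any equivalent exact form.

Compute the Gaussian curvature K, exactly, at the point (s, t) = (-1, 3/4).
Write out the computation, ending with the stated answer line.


E = 10, F = -9, G = 10, EG - F^2 = 19 at the point
E_s = -12, E_t = 0, F_s = 6, F_t = -12, G_s = 0, G_t = 24
E_tt = 0, F_st = 8, G_ss = 0
By Brioschi, K is (det M1 - det M2) divided by (EG - F^2) squared.
M1 = [[-E_tt/2 + F_st - G_ss/2, E_s/2, F_s - E_t/2], [F_t - G_s/2, E, F], [G_t/2, F, G]] = [[8, -6, 6], [-12, 10, -9], [12, -9, 10]]; det M1 = 8
M2 = [[0, E_t/2, G_s/2], [E_t/2, E, F], [G_s/2, F, G]] = [[0, 0, 0], [0, 10, -9], [0, -9, 10]]; det M2 = 0
det M1 - det M2 = 8; K = 8 / (19)^2 = 8/361

Answer: K = 8/361


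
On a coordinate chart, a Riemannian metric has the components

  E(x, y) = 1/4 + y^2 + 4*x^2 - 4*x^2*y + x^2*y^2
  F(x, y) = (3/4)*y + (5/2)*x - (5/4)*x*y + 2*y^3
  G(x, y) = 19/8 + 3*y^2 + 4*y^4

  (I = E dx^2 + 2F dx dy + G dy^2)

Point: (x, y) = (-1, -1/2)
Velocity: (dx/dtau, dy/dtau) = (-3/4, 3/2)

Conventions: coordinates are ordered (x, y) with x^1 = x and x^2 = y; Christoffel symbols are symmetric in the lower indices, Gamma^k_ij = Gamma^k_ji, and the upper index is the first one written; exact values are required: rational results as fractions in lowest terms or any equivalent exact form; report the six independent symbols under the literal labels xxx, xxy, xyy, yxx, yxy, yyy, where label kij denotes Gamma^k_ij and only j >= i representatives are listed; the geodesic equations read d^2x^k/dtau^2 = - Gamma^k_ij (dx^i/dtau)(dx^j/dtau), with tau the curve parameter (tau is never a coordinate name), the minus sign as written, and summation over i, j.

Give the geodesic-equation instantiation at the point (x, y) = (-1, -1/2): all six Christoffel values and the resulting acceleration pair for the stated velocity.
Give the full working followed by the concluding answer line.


E = 27/4, F = -15/4, G = 27/8 at the point
E_x = -25/2, E_y = -6, F_x = 25/8, F_y = 7/2, G_x = 0, G_y = -5
EG - F^2 = 279/32;  g^inv = (32/279) * [[27/8, 15/4], [15/4, 27/4]]
first-kind symbols [ij,l] = (1/2)(d_i g_jl + d_j g_il - d_l g_ij): [xx,x] = E_x/2 = -25/4, [xx,y] = F_x - E_y/2 = 49/8, [xy,x] = E_y/2 = -3, [xy,y] = G_x/2 = 0, [yy,x] = F_y - G_x/2 = 7/2, [yy,y] = G_y/2 = -5/2
Gamma^x_ij = (G*[ij,x] - F*[ij,y])/(EG - F^2), Gamma^y_ij = (E*[ij,y] - F*[ij,x])/(EG - F^2)
Gamma_xxx = 20/93, Gamma_xxy = -36/31, Gamma_xyy = 26/93, Gamma_yxx = 191/93, Gamma_yxy = -40/31, Gamma_yyy = -40/93
d^2x/dtau^2 = -(Gamma_xxx*(-3/4)^2 + 2*Gamma_xxy*(-3/4)*(3/2) + Gamma_xyy*(3/2)^2) = -417/124
d^2y/dtau^2 = -(Gamma_yxx*(-3/4)^2 + 2*Gamma_yxy*(-3/4)*(3/2) + Gamma_yyy*(3/2)^2) = -1533/496

Answer: Gamma_xxx = 20/93, Gamma_xxy = -36/31, Gamma_xyy = 26/93, Gamma_yxx = 191/93, Gamma_yxy = -40/31, Gamma_yyy = -40/93; accelerations (d^2x/dtau^2, d^2y/dtau^2) = (-417/124, -1533/496)


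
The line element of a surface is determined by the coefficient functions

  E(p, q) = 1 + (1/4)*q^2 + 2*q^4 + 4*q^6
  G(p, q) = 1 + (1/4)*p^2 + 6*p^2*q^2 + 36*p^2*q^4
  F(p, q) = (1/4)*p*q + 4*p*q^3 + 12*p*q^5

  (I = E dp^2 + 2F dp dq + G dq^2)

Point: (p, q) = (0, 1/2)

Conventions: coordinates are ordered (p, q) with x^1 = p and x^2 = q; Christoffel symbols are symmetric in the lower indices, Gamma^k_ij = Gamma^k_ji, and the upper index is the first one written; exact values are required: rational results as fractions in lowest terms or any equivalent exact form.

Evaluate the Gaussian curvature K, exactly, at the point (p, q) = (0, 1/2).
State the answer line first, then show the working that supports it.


Answer: K = -64/25

E = 5/4, F = 0, G = 1, EG - F^2 = 5/4 at the point
E_p = 0, E_q = 2, F_p = 1, F_q = 0, G_p = 0, G_q = 0
E_qq = 14, F_pq = 7, G_pp = 8
Apply the Brioschi formula K = (det M1 - det M2)/(EG - F^2)^2 over the derivative matrices of E, F, G.
M1 = [[-E_qq/2 + F_pq - G_pp/2, E_p/2, F_p - E_q/2], [F_q - G_p/2, E, F], [G_q/2, F, G]] = [[-4, 0, 0], [0, 5/4, 0], [0, 0, 1]]; det M1 = -5
M2 = [[0, E_q/2, G_p/2], [E_q/2, E, F], [G_p/2, F, G]] = [[0, 1, 0], [1, 5/4, 0], [0, 0, 1]]; det M2 = -1
det M1 - det M2 = -4; K = -4 / (5/4)^2 = -64/25


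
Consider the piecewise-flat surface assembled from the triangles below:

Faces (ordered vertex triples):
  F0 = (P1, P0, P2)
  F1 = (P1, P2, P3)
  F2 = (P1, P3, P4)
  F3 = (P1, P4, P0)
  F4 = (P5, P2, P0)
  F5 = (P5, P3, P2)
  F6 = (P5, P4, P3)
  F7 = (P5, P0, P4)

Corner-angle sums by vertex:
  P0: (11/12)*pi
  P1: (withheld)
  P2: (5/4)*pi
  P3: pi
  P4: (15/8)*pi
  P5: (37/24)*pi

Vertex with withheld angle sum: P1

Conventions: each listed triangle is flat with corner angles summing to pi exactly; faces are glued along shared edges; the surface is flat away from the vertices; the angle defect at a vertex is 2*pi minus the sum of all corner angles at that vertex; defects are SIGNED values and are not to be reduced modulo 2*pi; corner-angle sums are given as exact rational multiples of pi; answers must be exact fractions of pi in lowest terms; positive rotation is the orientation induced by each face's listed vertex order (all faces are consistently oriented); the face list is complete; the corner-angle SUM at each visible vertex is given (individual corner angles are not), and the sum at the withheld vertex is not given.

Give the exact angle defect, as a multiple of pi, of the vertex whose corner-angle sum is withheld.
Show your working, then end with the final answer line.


V = 6, E = 12, F = 8; chi = V - E + F = 2
Gauss-Bonnet: total defect = 2*pi*chi = 4*pi; visible defects sum to (41/12)*pi

Answer: defect(P1) = (7/12)*pi


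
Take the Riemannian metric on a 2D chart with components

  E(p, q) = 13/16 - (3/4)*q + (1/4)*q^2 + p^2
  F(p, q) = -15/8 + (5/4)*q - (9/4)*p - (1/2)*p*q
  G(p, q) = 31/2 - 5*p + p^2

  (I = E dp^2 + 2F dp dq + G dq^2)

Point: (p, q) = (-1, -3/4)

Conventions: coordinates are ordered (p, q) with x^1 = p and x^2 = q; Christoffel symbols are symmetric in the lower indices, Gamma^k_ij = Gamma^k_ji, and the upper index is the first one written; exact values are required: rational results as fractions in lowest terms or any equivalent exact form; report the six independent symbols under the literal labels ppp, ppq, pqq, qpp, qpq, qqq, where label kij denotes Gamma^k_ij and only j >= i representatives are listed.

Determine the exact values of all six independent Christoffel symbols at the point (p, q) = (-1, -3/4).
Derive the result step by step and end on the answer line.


E = 161/64, F = -15/16, G = 43/2 at the point
E_p = -2, E_q = -9/8, F_p = -15/8, F_q = 7/4, G_p = -7, G_q = 0
EG - F^2 = 13621/256;  g^inv = (256/13621) * [[43/2, 15/16], [15/16, 161/64]]
first-kind symbols [ij,l] = (1/2)(d_i g_jl + d_j g_il - d_l g_ij): [pp,p] = E_p/2 = -1, [pp,q] = F_p - E_q/2 = -21/16, [pq,p] = E_q/2 = -9/16, [pq,q] = G_p/2 = -7/2, [qq,p] = F_q - G_p/2 = 21/4, [qq,q] = G_q/2 = 0
Gamma^p_ij = (G*[ij,p] - F*[ij,q])/(EG - F^2), Gamma^q_ij = (E*[ij,q] - F*[ij,p])/(EG - F^2)

Answer: Gamma_ppp = -5819/13621, Gamma_ppq = -3936/13621, Gamma_pqq = 28896/13621, Gamma_qpp = -4341/54484, Gamma_qpq = -2389/13621, Gamma_qqq = 1260/13621


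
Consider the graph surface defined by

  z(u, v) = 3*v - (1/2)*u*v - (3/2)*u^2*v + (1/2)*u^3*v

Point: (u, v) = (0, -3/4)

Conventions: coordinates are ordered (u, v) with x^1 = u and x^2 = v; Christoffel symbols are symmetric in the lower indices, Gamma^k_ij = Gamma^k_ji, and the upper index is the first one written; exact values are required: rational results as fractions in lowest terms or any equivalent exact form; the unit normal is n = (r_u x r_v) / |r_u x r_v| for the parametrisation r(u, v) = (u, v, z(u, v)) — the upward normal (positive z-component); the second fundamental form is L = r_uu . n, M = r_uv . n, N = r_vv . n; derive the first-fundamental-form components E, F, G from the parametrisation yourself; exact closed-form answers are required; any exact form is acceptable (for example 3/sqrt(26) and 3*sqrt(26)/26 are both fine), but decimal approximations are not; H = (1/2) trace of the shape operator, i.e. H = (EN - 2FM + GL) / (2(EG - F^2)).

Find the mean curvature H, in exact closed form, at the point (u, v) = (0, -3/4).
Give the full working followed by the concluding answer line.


z_u = 3/8, z_v = 3, z_uu = 9/4, z_uv = -1/2, z_vv = 0
E = 73/64, F = 9/8, G = 10; answer radicand W^2 = 649/64
unnormalised second-form numerators: l = 9/4, m = -1/2, n = 0; L = l/sqrt(649/64), and similarly M = m/sqrt(W^2), N = n/sqrt(W^2)
H = (E*n - 2*F*m + G*l) / (2*(EG - F^2)*sqrt(W^2)); E*n - 2*F*m + G*l = 189/8, EG - F^2 = 649/64, so H = (756/649)/sqrt(649/64)

Answer: H = 6048*sqrt(649)/421201


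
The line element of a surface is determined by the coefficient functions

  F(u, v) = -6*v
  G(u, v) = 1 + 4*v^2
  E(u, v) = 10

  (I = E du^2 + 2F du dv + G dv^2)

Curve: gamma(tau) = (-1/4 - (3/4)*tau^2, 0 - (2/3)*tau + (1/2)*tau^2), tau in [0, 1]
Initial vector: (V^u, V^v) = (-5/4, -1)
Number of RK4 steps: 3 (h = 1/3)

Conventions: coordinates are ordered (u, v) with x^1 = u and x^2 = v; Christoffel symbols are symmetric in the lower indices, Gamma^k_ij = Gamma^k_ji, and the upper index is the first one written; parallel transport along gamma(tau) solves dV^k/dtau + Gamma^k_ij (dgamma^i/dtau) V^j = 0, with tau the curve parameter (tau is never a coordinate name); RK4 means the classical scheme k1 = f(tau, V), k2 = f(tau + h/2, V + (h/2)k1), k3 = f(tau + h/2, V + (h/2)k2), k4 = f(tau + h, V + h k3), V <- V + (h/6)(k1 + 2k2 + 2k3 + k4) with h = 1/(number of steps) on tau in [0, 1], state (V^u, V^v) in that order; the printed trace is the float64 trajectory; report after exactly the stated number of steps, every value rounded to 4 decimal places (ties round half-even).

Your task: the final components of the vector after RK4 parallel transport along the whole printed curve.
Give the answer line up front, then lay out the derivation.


Answer: V^u = -1.1506, V^v = -0.9945

gamma'(tau) = (-(3/2)*tau, -2/3 + tau); f(tau, V)^k = -Gamma^k_ij(gamma(tau)) gamma'^i(tau) V^j; h = 1/3; intermediate values shown to 6 dp
curve data and Christoffel symbols at the stage parameters:
  tau = 0.000000: gamma = (-0.250000, 0.000000), gamma' = (0.000000, -0.666667); Gamma_uuu = 0.000000, Gamma_uuv = 0.000000, Gamma_uvv = -0.600000, Gamma_vuu = 0.000000, Gamma_vuv = 0.000000, Gamma_vvv = 0.000000
  tau = 0.166667: gamma = (-0.270833, -0.097222), gamma' = (-0.250000, -0.500000); Gamma_uuu = 0.000000, Gamma_uuv = 0.000000, Gamma_uvv = -0.597740, Gamma_vuu = 0.000000, Gamma_vuv = 0.000000, Gamma_vvv = -0.038742
  tau = 0.333333: gamma = (-0.333333, -0.166667), gamma' = (-0.500000, -0.333333); Gamma_uuu = 0.000000, Gamma_uuv = 0.000000, Gamma_uvv = -0.593407, Gamma_vuu = 0.000000, Gamma_vuv = 0.000000, Gamma_vvv = -0.065934
  tau = 0.500000: gamma = (-0.437500, -0.208333), gamma' = (-0.750000, -0.166667); Gamma_uuu = 0.000000, Gamma_uuv = 0.000000, Gamma_uvv = -0.589761, Gamma_vuu = 0.000000, Gamma_vuv = 0.000000, Gamma_vvv = -0.081911
  tau = 0.666667: gamma = (-0.583333, -0.222222), gamma' = (-1.000000, 0.000000); Gamma_uuu = 0.000000, Gamma_uuv = 0.000000, Gamma_uvv = -0.588378, Gamma_vuu = 0.000000, Gamma_vuv = 0.000000, Gamma_vvv = -0.087167
  tau = 0.833333: gamma = (-0.770833, -0.208333), gamma' = (-1.250000, 0.166667); Gamma_uuu = 0.000000, Gamma_uuv = 0.000000, Gamma_uvv = -0.589761, Gamma_vuu = 0.000000, Gamma_vuv = 0.000000, Gamma_vvv = -0.081911
  tau = 1.000000: gamma = (-1.000000, -0.166667), gamma' = (-1.500000, 0.333333); Gamma_uuu = 0.000000, Gamma_uuv = 0.000000, Gamma_uvv = -0.593407, Gamma_vuu = 0.000000, Gamma_vuv = 0.000000, Gamma_vvv = -0.065934
step 0: V^u = -1.2500, V^v = -1.0000
step 1: k1 = (0.400000, 0.000000), k2 = (0.298870, 0.019371), k3 = (0.297905, 0.019309), k4 = (0.196529, 0.021837); V <- V + (h/6)(k1 + 2k2 + 2k3 + k4): V^u = -1.1506, V^v = -0.9945
step 2: k1 = (0.196712, 0.021857), k2 = (0.097394, 0.013527), k3 = (0.097530, 0.013546), k4 = (0.000000, 0.000000); V <- V + (h/6)(k1 + 2k2 + 2k3 + k4): V^u = -1.1180, V^v = -0.9903
step 3: k1 = (0.000000, 0.000000), k2 = (-0.097337, -0.013519), k3 = (-0.097558, -0.013550), k4 = (-0.196770, -0.021863); V <- V + (h/6)(k1 + 2k2 + 2k3 + k4): V^u = -1.1506, V^v = -0.9945


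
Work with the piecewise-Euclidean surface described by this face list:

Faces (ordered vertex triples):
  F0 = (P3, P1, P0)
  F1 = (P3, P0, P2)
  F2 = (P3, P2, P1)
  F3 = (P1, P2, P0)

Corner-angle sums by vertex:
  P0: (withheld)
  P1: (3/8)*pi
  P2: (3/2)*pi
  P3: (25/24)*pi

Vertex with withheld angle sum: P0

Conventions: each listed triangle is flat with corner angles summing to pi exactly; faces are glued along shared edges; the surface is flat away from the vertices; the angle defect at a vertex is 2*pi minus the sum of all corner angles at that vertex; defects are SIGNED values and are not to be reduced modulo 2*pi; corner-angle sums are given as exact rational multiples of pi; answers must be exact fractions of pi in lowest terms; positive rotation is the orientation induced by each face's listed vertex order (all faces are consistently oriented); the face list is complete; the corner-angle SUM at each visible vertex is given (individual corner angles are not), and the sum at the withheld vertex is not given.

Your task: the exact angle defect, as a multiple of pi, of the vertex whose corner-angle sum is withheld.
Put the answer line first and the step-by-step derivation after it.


Answer: defect(P0) = (11/12)*pi

V = 4, E = 6, F = 4; chi = V - E + F = 2
Gauss-Bonnet: total defect = 2*pi*chi = 4*pi; visible defects sum to (37/12)*pi


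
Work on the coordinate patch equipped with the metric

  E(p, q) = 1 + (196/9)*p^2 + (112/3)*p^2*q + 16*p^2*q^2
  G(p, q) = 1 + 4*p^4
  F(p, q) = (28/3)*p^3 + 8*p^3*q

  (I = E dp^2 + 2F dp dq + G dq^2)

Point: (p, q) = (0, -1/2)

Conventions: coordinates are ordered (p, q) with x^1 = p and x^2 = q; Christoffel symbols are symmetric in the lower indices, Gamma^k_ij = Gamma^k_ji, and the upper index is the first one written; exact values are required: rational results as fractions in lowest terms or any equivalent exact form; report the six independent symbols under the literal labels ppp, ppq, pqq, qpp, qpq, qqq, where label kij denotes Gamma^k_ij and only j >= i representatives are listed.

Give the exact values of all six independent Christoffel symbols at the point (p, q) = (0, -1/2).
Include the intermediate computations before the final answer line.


E = 1, F = 0, G = 1 at the point
E_p = 0, E_q = 0, F_p = 0, F_q = 0, G_p = 0, G_q = 0
EG - F^2 = 1;  g^inv = (1) * [[1, 0], [0, 1]]
first-kind symbols [ij,l] = (1/2)(d_i g_jl + d_j g_il - d_l g_ij): [pp,p] = E_p/2 = 0, [pp,q] = F_p - E_q/2 = 0, [pq,p] = E_q/2 = 0, [pq,q] = G_p/2 = 0, [qq,p] = F_q - G_p/2 = 0, [qq,q] = G_q/2 = 0
Gamma^p_ij = (G*[ij,p] - F*[ij,q])/(EG - F^2), Gamma^q_ij = (E*[ij,q] - F*[ij,p])/(EG - F^2)

Answer: Gamma_ppp = 0, Gamma_ppq = 0, Gamma_pqq = 0, Gamma_qpp = 0, Gamma_qpq = 0, Gamma_qqq = 0


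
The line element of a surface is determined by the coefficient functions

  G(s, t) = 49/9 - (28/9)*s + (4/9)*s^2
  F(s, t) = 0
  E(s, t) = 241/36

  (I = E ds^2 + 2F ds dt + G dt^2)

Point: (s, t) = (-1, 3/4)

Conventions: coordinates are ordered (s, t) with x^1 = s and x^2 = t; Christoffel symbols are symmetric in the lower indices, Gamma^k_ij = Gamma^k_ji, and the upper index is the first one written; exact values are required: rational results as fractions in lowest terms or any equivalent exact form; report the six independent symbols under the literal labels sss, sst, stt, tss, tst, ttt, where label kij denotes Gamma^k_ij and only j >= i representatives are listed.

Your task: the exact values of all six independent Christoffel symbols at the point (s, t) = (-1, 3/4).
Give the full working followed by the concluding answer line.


E = 241/36, F = 0, G = 9 at the point
E_s = 0, E_t = 0, F_s = 0, F_t = 0, G_s = -4, G_t = 0
EG - F^2 = 241/4;  g^inv = (4/241) * [[9, 0], [0, 241/36]]
first-kind symbols [ij,l] = (1/2)(d_i g_jl + d_j g_il - d_l g_ij): [ss,s] = E_s/2 = 0, [ss,t] = F_s - E_t/2 = 0, [st,s] = E_t/2 = 0, [st,t] = G_s/2 = -2, [tt,s] = F_t - G_s/2 = 2, [tt,t] = G_t/2 = 0
Gamma^s_ij = (G*[ij,s] - F*[ij,t])/(EG - F^2), Gamma^t_ij = (E*[ij,t] - F*[ij,s])/(EG - F^2)

Answer: Gamma_sss = 0, Gamma_sst = 0, Gamma_stt = 72/241, Gamma_tss = 0, Gamma_tst = -2/9, Gamma_ttt = 0


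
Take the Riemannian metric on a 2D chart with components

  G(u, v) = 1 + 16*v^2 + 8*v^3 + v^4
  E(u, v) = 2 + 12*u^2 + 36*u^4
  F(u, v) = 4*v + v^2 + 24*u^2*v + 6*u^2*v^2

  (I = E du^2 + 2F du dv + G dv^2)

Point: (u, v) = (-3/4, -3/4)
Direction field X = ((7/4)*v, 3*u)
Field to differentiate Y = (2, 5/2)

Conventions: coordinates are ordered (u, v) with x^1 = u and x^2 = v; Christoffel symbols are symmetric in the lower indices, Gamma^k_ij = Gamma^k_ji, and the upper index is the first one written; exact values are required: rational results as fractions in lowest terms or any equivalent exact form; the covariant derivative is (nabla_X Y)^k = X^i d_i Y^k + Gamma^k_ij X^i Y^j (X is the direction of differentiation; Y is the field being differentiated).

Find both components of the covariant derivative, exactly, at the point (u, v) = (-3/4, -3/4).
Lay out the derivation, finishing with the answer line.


E = 1289/64, F = -1365/128, G = 1777/256 at the point
E_u = -315/4, E_v = 0, F_u = 351/16, F_v = 175/16, G_u = 0, G_v = -195/16
EG - F^2 = 6677/256;  g^inv = (256/6677) * [[1777/256, 1365/128], [1365/128, 1289/64]]
first-kind symbols [ij,l] = (1/2)(d_i g_jl + d_j g_il - d_l g_ij): [uu,u] = E_u/2 = -315/8, [uu,v] = F_u - E_v/2 = 351/16, [uv,u] = E_v/2 = 0, [uv,v] = G_u/2 = 0, [vv,u] = F_v - G_u/2 = 175/16, [vv,v] = G_v/2 = -195/32
Gamma^u_ij = (G*[ij,u] - F*[ij,v])/(EG - F^2), Gamma^v_ij = (E*[ij,v] - F*[ij,u])/(EG - F^2)
Gamma_uuu = -10080/6677, Gamma_uuv = 0, Gamma_uvv = 2800/6677, Gamma_vuu = 5616/6677, Gamma_vuv = 0, Gamma_vvv = -1560/6677
X = (-21/16, -9/4), Y = (2, 5/2) at the point

Answer: (nabla_X Y)^u = 10710/6677, (nabla_X Y)^v = -5967/6677


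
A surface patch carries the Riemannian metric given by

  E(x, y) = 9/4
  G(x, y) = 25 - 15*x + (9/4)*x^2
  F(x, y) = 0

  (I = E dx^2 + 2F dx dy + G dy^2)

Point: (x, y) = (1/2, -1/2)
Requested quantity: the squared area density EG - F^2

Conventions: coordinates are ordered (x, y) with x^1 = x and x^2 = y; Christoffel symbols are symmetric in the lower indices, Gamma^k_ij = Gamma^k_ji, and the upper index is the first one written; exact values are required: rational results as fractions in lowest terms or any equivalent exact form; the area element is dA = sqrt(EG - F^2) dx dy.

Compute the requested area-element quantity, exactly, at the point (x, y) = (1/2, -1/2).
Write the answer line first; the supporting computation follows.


Answer: EG - F^2 = 2601/64

E = 9/4, F = 0, G = 289/16; EG - F^2 = 2601/64


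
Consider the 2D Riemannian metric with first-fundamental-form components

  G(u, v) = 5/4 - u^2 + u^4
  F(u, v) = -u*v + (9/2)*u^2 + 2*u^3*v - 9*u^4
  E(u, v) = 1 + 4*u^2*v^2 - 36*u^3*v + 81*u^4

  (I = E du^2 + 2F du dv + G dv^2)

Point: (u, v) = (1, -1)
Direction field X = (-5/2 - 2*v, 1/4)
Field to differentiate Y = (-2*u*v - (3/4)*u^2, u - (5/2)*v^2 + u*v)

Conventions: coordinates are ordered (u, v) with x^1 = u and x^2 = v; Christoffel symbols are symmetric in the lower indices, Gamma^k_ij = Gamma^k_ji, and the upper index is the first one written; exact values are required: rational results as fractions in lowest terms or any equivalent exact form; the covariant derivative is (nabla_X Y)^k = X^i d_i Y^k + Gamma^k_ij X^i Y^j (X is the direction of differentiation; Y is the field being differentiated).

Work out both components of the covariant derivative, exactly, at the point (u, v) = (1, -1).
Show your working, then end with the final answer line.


E = 122, F = -11/2, G = 5/4 at the point
E_u = 440, E_v = -44, F_u = -32, F_v = 1, G_u = 2, G_v = 0
EG - F^2 = 489/4;  g^inv = (4/489) * [[5/4, 11/2], [11/2, 122]]
first-kind symbols [ij,l] = (1/2)(d_i g_jl + d_j g_il - d_l g_ij): [uu,u] = E_u/2 = 220, [uu,v] = F_u - E_v/2 = -10, [uv,u] = E_v/2 = -22, [uv,v] = G_u/2 = 1, [vv,u] = F_v - G_u/2 = 0, [vv,v] = G_v/2 = 0
Gamma^u_ij = (G*[ij,u] - F*[ij,v])/(EG - F^2), Gamma^v_ij = (E*[ij,v] - F*[ij,u])/(EG - F^2)
Gamma_uuu = 880/489, Gamma_uuv = -88/489, Gamma_uvv = 0, Gamma_vuu = -40/489, Gamma_vuv = 4/489, Gamma_vvv = 0
X = (-1/2, 1/4), Y = (5/4, -5/2) at the point

Answer: (nabla_X Y)^u = -4217/1956, (nabla_X Y)^v = 3059/1956


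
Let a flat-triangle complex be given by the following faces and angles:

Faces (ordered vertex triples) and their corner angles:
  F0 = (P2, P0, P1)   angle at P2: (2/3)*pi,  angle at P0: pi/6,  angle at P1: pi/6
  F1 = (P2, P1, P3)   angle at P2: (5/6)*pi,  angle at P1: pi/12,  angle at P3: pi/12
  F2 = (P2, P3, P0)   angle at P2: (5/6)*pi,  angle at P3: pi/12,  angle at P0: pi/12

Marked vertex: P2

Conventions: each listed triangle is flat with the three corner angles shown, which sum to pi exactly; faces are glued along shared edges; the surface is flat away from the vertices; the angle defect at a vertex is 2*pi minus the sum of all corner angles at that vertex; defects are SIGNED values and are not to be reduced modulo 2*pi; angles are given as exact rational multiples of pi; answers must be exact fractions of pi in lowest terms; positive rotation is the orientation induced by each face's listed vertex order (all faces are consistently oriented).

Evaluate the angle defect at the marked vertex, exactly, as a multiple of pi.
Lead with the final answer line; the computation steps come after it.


Answer: defect(P2) = -pi/3

Sum of corner angles at P2: (7/3)*pi
defect = 2*pi - (7/3)*pi


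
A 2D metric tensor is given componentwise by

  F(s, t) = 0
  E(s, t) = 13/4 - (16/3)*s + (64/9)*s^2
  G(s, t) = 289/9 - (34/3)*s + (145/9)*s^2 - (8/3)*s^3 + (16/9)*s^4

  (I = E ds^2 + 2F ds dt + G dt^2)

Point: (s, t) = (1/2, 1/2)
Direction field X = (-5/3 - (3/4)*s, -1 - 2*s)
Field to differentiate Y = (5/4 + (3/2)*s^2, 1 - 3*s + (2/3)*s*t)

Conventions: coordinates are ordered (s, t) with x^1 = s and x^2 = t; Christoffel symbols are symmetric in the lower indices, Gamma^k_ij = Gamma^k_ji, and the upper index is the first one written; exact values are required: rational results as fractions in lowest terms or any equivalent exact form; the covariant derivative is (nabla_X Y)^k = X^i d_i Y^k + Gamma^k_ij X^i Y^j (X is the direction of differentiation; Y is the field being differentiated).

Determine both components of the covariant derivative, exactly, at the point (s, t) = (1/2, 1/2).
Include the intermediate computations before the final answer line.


E = 85/36, F = 0, G = 121/4 at the point
E_s = 16/9, E_t = 0, F_s = 0, F_t = 0, G_s = 11/3, G_t = 0
EG - F^2 = 10285/144;  g^inv = (144/10285) * [[121/4, 0], [0, 85/36]]
first-kind symbols [ij,l] = (1/2)(d_i g_jl + d_j g_il - d_l g_ij): [ss,s] = E_s/2 = 8/9, [ss,t] = F_s - E_t/2 = 0, [st,s] = E_t/2 = 0, [st,t] = G_s/2 = 11/6, [tt,s] = F_t - G_s/2 = -11/6, [tt,t] = G_t/2 = 0
Gamma^s_ij = (G*[ij,s] - F*[ij,t])/(EG - F^2), Gamma^t_ij = (E*[ij,t] - F*[ij,s])/(EG - F^2)
Gamma_sss = 32/85, Gamma_sst = 0, Gamma_stt = -66/85, Gamma_tss = 0, Gamma_tst = 2/33, Gamma_ttt = 0
X = (-49/24, -2), Y = (13/8, -1/3) at the point

Answer: (nabla_X Y)^s = -1159/240, (nabla_X Y)^t = 5491/1188


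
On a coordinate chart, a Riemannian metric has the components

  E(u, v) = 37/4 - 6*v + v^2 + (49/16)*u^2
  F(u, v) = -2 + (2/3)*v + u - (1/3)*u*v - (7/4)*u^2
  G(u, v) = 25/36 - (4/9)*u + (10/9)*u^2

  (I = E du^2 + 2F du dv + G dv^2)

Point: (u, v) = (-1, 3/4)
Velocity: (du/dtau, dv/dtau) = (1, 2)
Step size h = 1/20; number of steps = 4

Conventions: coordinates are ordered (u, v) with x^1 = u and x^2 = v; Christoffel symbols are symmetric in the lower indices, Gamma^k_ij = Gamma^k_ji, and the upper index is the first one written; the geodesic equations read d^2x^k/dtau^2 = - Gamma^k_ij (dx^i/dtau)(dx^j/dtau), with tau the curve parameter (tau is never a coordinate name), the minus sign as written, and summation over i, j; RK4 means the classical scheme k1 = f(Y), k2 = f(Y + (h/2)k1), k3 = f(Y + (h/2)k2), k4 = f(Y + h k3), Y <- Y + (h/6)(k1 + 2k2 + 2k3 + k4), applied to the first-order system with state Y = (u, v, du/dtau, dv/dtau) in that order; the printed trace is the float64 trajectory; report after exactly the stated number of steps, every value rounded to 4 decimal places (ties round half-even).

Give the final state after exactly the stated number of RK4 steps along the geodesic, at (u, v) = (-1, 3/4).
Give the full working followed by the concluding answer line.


f(Y) = (du/dtau, dv/dtau, -Gamma^u_ij Y'^i Y'^j, -Gamma^v_ij Y'^i Y'^j) with the Gammas evaluated at the stage position; h = 0.050000; intermediate values shown to 6 dp
step 0: u = -1.0000, v = 0.7500, du/dtau = 1.0000, dv/dtau = 2.0000
step 1:
  k1: at (u, v) = (-1.000000, 0.750000), (du/dtau, dv/dtau) = (1.000000, 2.000000); Gamma_uuu = 6.719780, Gamma_uuv = -3.655678, Gamma_uvv = 1.846154, Gamma_vuu = 14.835165, Gamma_vuv = -7.091575, Gamma_vvv = 3.282051; k1 = (1.000000, 2.000000, 0.518315, 0.402930)
  k2: at (u, v) = (-0.975000, 0.800000), (du/dtau, dv/dtau) = (1.012958, 2.010073); Gamma_uuu = 6.649292, Gamma_uuv = -3.653784, Gamma_uvv = 1.865816, Gamma_vuu = 14.612493, Gamma_vuv = -7.030729, Gamma_vvv = 3.285007; k2 = (1.012958, 2.010073, 0.517722, 0.364443)
  k3: at (u, v) = (-0.974676, 0.800252), (du/dtau, dv/dtau) = (1.012943, 2.009111); Gamma_uuu = 6.648055, Gamma_uuv = -3.653181, Gamma_uvv = 1.865521, Gamma_vuu = 14.610453, Gamma_vuv = -7.029561, Gamma_vvv = 3.284400; k3 = (1.012943, 2.009111, 0.517803, 0.363255)
  k4: at (u, v) = (-0.949353, 0.850456), (du/dtau, dv/dtau) = (1.025890, 2.018163); Gamma_uuu = 6.566417, Gamma_uuv = -3.646933, Gamma_uvv = 1.884067, Gamma_vuu = 14.364977, Gamma_vuv = -6.958188, Gamma_vvv = 3.283190; k4 = (1.025890, 2.018163, 0.516718, 0.321852)
  Y <- Y + (h/6)(k1 + 2k2 + 2k3 + k4): u = -0.9494, v = 0.8505, du/dtau = 1.0259, dv/dtau = 2.0182
step 2:
  k1: at (u, v) = (-0.949353, 0.850471), (du/dtau, dv/dtau) = (1.025884, 2.018168); Gamma_uuu = 6.566423, Gamma_uuv = -3.646953, Gamma_uvv = 1.884088, Gamma_vuu = 14.364931, Gamma_vuv = -6.958196, Gamma_vvv = 3.283212; k1 = (1.025884, 2.018168, 0.516701, 0.321858)
  k2: at (u, v) = (-0.923705, 0.900925), (du/dtau, dv/dtau) = (1.038802, 2.026215); Gamma_uuu = 6.473490, Gamma_uuv = -3.636311, Gamma_uvv = 1.901552, Gamma_vuu = 14.096548, Gamma_vuv = -6.876183, Gamma_vvv = 3.277765; k2 = (1.038802, 2.026215, 0.515159, 0.277739)
  k3: at (u, v) = (-0.923383, 0.901126), (du/dtau, dv/dtau) = (1.038763, 2.025112); Gamma_uuu = 6.472158, Gamma_uuv = -3.635612, Gamma_uvv = 1.901175, Gamma_vuu = 14.094485, Gamma_vuv = -6.874909, Gamma_vvv = 3.277045; k3 = (1.038763, 2.025112, 0.515318, 0.276501)
  k4: at (u, v) = (-0.897414, 0.951727), (du/dtau, dv/dtau) = (1.051650, 2.031993); Gamma_uuu = 6.367757, Gamma_uuv = -3.620360, Gamma_uvv = 1.917394, Gamma_vuu = 13.803610, Gamma_vuv = -6.782085, Gamma_vvv = 3.267068; k4 = (1.051650, 2.031993, 0.513578, 0.229835)
  Y <- Y + (h/6)(k1 + 2k2 + 2k3 + k4): u = -0.8974, v = 0.9517, du/dtau = 1.0516, dv/dtau = 2.0320
step 3:
  k1: at (u, v) = (-0.897414, 0.951745), (du/dtau, dv/dtau) = (1.051644, 2.032003); Gamma_uuu = 6.367754, Gamma_uuv = -3.620378, Gamma_uvv = 1.917416, Gamma_vuu = 13.803539, Gamma_vuv = -6.782086, Gamma_vvv = 3.267091; k1 = (1.051644, 2.032003, 0.513558, 0.229842)
  k2: at (u, v) = (-0.871123, 1.002545), (du/dtau, dv/dtau) = (1.064483, 2.037749); Gamma_uuu = 6.251882, Gamma_uuv = -3.600548, Gamma_uvv = 1.932464, Gamma_vuu = 13.490392, Gamma_vuv = -6.678482, Gamma_vvv = 3.252572; k2 = (1.064483, 2.037749, 0.511690, 0.180914)
  k3: at (u, v) = (-0.870802, 1.002688), (du/dtau, dv/dtau) = (1.064437, 2.036526); Gamma_uuu = 6.250513, Gamma_uuv = -3.599770, Gamma_uvv = 1.932002, Gamma_vuu = 13.488440, Gamma_vuv = -6.677152, Gamma_vvv = 3.251750; k3 = (1.064437, 2.036526, 0.511978, 0.179655)
  k4: at (u, v) = (-0.844192, 1.053571), (du/dtau, dv/dtau) = (1.077243, 2.040986); Gamma_uuu = 6.123265, Gamma_uuv = -3.575249, Gamma_uvv = 1.945745, Gamma_vuu = 13.154052, Gamma_vuv = -6.562850, Gamma_vvv = 3.232475; k4 = (1.077243, 2.040986, 0.510355, 0.128734)
  Y <- Y + (h/6)(k1 + 2k2 + 2k3 + k4): u = -0.8442, v = 1.0536, du/dtau = 1.0772, dv/dtau = 2.0410
step 4:
  k1: at (u, v) = (-0.844191, 1.053591), (du/dtau, dv/dtau) = (1.077238, 2.041001); Gamma_uuu = 6.123253, Gamma_uuv = -3.575266, Gamma_uvv = 1.945770, Gamma_vuu = 13.153957, Gamma_vuv = -6.562843, Gamma_vvv = 3.232497; k1 = (1.077238, 2.041001, 0.510330, 0.128744)
  k2: at (u, v) = (-0.817260, 1.104616), (du/dtau, dv/dtau) = (1.089996, 2.044219); Gamma_uuu = 5.984788, Gamma_uuv = -3.546167, Gamma_uvv = 1.958333, Gamma_vuu = 12.798887, Gamma_vuv = -6.438032, Gamma_vvv = 3.208523; k2 = (1.089996, 2.044219, 0.509055, 0.076198)
  k3: at (u, v) = (-0.816941, 1.104696), (du/dtau, dv/dtau) = (1.089964, 2.042906); Gamma_uuu = 5.983450, Gamma_uuv = -3.545334, Gamma_uvv = 1.957785, Gamma_vuu = 12.797188, Gamma_vuv = -6.436705, Gamma_vvv = 3.207617; k3 = (1.089964, 2.042906, 0.509534, 0.074935)
  k4: at (u, v) = (-0.789693, 1.155736), (du/dtau, dv/dtau) = (1.102715, 2.044747); Gamma_uuu = 5.834156, Gamma_uuv = -3.511668, Gamma_uvv = 1.969080, Gamma_vuu = 12.423085, Gamma_vuv = -6.301737, Gamma_vvv = 3.178828; k4 = (1.102715, 2.044747, 0.509108, 0.021100)
  Y <- Y + (h/6)(k1 + 2k2 + 2k3 + k4): u = -0.7897, v = 1.1558, du/dtau = 1.1027, dv/dtau = 2.0448

Answer: u = -0.7897, v = 1.1558, du/dtau = 1.1027, dv/dtau = 2.0448


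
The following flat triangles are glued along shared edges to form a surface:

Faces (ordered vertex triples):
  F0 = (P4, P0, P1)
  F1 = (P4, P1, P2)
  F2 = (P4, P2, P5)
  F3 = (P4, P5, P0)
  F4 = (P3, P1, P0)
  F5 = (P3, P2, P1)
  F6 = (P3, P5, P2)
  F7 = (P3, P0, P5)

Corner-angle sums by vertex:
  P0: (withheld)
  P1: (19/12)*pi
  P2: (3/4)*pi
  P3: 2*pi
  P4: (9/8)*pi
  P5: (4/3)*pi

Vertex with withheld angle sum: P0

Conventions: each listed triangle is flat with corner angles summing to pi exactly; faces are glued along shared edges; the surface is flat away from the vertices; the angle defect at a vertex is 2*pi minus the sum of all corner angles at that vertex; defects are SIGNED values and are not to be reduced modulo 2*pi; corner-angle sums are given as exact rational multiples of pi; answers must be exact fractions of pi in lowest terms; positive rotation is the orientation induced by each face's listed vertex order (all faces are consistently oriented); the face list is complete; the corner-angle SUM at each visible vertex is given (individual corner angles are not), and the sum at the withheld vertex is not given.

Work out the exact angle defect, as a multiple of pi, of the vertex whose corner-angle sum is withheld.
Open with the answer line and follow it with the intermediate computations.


Answer: defect(P0) = (19/24)*pi

V = 6, E = 12, F = 8; chi = V - E + F = 2
Gauss-Bonnet: total defect = 2*pi*chi = 4*pi; visible defects sum to (77/24)*pi


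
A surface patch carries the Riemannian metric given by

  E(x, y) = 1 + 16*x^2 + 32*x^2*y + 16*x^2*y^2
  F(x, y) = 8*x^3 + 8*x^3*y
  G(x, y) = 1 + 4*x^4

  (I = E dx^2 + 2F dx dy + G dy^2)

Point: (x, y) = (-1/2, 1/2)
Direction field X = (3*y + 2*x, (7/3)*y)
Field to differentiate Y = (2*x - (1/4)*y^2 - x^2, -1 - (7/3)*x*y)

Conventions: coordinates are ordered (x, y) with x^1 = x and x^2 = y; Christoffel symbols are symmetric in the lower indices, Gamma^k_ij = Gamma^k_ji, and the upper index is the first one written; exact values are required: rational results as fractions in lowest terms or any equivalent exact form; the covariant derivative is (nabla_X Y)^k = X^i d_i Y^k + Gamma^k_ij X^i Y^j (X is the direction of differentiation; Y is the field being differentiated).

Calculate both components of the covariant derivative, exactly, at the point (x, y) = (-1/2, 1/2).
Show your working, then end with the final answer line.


E = 10, F = -3/2, G = 5/4 at the point
E_x = -36, E_y = 12, F_x = 9, F_y = -1, G_x = -2, G_y = 0
EG - F^2 = 41/4;  g^inv = (4/41) * [[5/4, 3/2], [3/2, 10]]
first-kind symbols [ij,l] = (1/2)(d_i g_jl + d_j g_il - d_l g_ij): [xx,x] = E_x/2 = -18, [xx,y] = F_x - E_y/2 = 3, [xy,x] = E_y/2 = 6, [xy,y] = G_x/2 = -1, [yy,x] = F_y - G_x/2 = 0, [yy,y] = G_y/2 = 0
Gamma^x_ij = (G*[ij,x] - F*[ij,y])/(EG - F^2), Gamma^y_ij = (E*[ij,y] - F*[ij,x])/(EG - F^2)
Gamma_xxx = -72/41, Gamma_xxy = 24/41, Gamma_xyy = 0, Gamma_yxx = 12/41, Gamma_yxy = -4/41, Gamma_yyy = 0
X = (1/2, 7/6), Y = (-21/16, -5/12) at the point

Answer: (nabla_X Y)^x = 1321/984, (nabla_X Y)^y = 1115/1476


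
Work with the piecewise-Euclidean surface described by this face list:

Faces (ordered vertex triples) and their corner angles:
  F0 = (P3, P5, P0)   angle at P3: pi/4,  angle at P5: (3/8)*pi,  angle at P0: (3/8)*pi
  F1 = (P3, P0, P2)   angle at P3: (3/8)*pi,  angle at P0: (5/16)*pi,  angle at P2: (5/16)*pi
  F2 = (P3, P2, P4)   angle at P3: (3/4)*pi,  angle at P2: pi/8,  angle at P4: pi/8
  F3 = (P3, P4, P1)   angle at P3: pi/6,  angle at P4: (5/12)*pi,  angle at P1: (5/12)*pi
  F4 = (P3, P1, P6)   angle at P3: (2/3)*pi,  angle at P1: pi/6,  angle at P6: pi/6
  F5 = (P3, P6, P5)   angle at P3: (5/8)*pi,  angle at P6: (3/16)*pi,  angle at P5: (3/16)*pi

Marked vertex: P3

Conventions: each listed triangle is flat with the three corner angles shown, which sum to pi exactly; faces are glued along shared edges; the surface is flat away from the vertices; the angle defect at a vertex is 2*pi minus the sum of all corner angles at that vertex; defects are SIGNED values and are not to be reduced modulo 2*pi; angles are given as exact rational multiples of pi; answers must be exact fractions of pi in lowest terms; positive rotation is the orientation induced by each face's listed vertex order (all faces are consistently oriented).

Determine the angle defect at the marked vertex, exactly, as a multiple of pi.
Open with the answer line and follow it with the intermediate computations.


Answer: defect(P3) = (-5/6)*pi

Sum of corner angles at P3: (17/6)*pi
defect = 2*pi - (17/6)*pi


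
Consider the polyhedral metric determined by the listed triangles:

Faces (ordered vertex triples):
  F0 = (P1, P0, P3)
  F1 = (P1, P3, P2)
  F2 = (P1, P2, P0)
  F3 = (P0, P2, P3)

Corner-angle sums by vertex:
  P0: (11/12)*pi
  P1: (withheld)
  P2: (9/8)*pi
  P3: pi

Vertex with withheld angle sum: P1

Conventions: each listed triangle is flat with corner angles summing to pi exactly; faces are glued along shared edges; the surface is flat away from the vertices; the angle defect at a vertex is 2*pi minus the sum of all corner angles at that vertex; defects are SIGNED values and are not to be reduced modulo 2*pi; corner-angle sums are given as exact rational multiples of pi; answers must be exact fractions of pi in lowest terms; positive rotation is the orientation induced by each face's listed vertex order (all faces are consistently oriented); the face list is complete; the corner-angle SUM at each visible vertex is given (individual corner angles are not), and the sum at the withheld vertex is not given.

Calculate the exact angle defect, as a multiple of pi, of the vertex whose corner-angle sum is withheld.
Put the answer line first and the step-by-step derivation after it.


Answer: defect(P1) = (25/24)*pi

V = 4, E = 6, F = 4; chi = V - E + F = 2
Gauss-Bonnet: total defect = 2*pi*chi = 4*pi; visible defects sum to (71/24)*pi


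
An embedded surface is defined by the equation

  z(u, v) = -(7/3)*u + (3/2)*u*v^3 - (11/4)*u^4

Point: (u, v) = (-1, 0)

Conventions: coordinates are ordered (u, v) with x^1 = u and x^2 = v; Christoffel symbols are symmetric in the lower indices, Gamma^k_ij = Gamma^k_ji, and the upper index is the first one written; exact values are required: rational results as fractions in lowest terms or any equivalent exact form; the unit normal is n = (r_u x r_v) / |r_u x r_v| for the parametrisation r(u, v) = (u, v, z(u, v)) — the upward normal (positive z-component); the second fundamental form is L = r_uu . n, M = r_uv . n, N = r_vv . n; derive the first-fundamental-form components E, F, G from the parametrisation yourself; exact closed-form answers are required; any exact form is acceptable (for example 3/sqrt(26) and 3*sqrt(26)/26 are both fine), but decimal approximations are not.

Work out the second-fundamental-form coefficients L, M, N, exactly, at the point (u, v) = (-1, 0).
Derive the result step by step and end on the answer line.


z_u = 26/3, z_v = 0, z_uu = -33, z_uv = 0, z_vv = 0
E = 685/9, F = 0, G = 1; answer radicand W^2 = 685/9
unnormalised second-form numerators: l = -33, m = 0, n = 0; L = l/sqrt(685/9), and similarly M = m/sqrt(W^2), N = n/sqrt(W^2)

Answer: L = -99*sqrt(685)/685, M = 0, N = 0


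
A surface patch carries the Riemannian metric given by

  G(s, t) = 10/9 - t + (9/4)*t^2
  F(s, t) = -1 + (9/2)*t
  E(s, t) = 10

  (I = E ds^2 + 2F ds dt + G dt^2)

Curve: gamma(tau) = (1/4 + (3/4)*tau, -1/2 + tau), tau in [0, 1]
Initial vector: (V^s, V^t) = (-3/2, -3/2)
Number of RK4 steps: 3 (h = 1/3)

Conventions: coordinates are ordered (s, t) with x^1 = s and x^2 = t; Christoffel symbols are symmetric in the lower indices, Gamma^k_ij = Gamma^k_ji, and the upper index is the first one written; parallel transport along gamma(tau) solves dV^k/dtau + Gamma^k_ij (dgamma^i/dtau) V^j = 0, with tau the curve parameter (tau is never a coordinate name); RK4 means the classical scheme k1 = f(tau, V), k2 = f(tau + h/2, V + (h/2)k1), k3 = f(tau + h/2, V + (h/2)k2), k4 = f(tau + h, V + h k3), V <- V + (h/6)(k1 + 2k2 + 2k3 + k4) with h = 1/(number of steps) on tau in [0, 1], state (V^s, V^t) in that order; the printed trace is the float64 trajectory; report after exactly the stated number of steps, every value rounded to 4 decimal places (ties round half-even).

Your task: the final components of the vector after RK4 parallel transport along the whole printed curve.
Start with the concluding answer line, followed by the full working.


Answer: V^s = -0.8160, V^t = -1.5720

gamma'(tau) = (3/4, 1); f(tau, V)^k = -Gamma^k_ij(gamma(tau)) gamma'^i(tau) V^j; h = 1/3; intermediate values shown to 6 dp
curve data and Christoffel symbols at the stage parameters:
  tau = 0.000000: gamma = (0.250000, -0.500000), gamma' = (0.750000, 1.000000); Gamma_sss = 0.000000, Gamma_sst = 0.000000, Gamma_stt = 0.402735, Gamma_tss = 0.000000, Gamma_tst = 0.000000, Gamma_ttt = -0.145432
  tau = 0.166667: gamma = (0.375000, -0.333333), gamma' = (0.750000, 1.000000); Gamma_sss = 0.000000, Gamma_sst = 0.000000, Gamma_stt = 0.420779, Gamma_tss = 0.000000, Gamma_tst = 0.000000, Gamma_ttt = -0.116883
  tau = 0.333333: gamma = (0.500000, -0.166667), gamma' = (0.750000, 1.000000); Gamma_sss = 0.000000, Gamma_sst = 0.000000, Gamma_stt = 0.435191, Gamma_tss = 0.000000, Gamma_tst = 0.000000, Gamma_ttt = -0.084621
  tau = 0.500000: gamma = (0.625000, 0.000000), gamma' = (0.750000, 1.000000); Gamma_sss = 0.000000, Gamma_sst = 0.000000, Gamma_stt = 0.445055, Gamma_tss = 0.000000, Gamma_tst = 0.000000, Gamma_ttt = -0.049451
  tau = 0.666667: gamma = (0.750000, 0.166667), gamma' = (0.750000, 1.000000); Gamma_sss = 0.000000, Gamma_sst = 0.000000, Gamma_stt = 0.449688, Gamma_tss = 0.000000, Gamma_tst = 0.000000, Gamma_ttt = -0.012491
  tau = 0.833333: gamma = (0.875000, 0.333333), gamma' = (0.750000, 1.000000); Gamma_sss = 0.000000, Gamma_sst = 0.000000, Gamma_stt = 0.448753, Gamma_tss = 0.000000, Gamma_tst = 0.000000, Gamma_ttt = 0.024931
  tau = 1.000000: gamma = (1.000000, 0.500000), gamma' = (0.750000, 1.000000); Gamma_sss = 0.000000, Gamma_sst = 0.000000, Gamma_stt = 0.442321, Gamma_tss = 0.000000, Gamma_tst = 0.000000, Gamma_ttt = 0.061433
step 0: V^s = -1.5000, V^t = -1.5000
step 1: k1 = (0.604102, -0.218148), k2 = (0.646468, -0.179574), k3 = (0.643762, -0.178823), k4 = (0.678728, -0.131975); V <- V + (h/6)(k1 + 2k2 + 2k3 + k4): V^s = -1.2854, V^t = -1.5593
step 2: k1 = (0.678582, -0.131947), k2 = (0.703749, -0.078194), k3 = (0.699762, -0.077751), k4 = (0.712841, -0.019801); V <- V + (h/6)(k1 + 2k2 + 2k3 + k4): V^s = -1.0521, V^t = -1.5850
step 3: k1 = (0.712769, -0.019799), k2 = (0.712769, 0.039598), k3 = (0.708326, 0.039351), k4 = (0.695290, 0.096568); V <- V + (h/6)(k1 + 2k2 + 2k3 + k4): V^s = -0.8160, V^t = -1.5720
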